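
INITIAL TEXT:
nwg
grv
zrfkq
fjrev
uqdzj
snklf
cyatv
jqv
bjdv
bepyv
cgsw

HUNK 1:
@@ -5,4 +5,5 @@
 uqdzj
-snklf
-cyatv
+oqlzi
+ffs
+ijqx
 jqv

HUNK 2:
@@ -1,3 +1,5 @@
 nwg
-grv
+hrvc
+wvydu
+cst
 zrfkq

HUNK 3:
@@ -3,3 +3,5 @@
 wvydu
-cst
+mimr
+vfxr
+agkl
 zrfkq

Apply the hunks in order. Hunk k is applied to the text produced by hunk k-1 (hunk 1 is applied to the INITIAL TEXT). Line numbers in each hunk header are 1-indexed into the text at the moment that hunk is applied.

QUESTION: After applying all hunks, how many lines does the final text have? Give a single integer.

Hunk 1: at line 5 remove [snklf,cyatv] add [oqlzi,ffs,ijqx] -> 12 lines: nwg grv zrfkq fjrev uqdzj oqlzi ffs ijqx jqv bjdv bepyv cgsw
Hunk 2: at line 1 remove [grv] add [hrvc,wvydu,cst] -> 14 lines: nwg hrvc wvydu cst zrfkq fjrev uqdzj oqlzi ffs ijqx jqv bjdv bepyv cgsw
Hunk 3: at line 3 remove [cst] add [mimr,vfxr,agkl] -> 16 lines: nwg hrvc wvydu mimr vfxr agkl zrfkq fjrev uqdzj oqlzi ffs ijqx jqv bjdv bepyv cgsw
Final line count: 16

Answer: 16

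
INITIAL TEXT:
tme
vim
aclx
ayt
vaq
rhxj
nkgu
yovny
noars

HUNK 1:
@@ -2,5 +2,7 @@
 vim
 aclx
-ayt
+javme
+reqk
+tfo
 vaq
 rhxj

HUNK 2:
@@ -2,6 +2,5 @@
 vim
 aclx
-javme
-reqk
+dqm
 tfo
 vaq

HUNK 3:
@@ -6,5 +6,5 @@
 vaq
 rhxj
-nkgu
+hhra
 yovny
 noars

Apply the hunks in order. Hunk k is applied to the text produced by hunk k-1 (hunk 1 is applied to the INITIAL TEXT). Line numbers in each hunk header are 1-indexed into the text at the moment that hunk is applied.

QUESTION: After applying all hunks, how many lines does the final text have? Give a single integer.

Hunk 1: at line 2 remove [ayt] add [javme,reqk,tfo] -> 11 lines: tme vim aclx javme reqk tfo vaq rhxj nkgu yovny noars
Hunk 2: at line 2 remove [javme,reqk] add [dqm] -> 10 lines: tme vim aclx dqm tfo vaq rhxj nkgu yovny noars
Hunk 3: at line 6 remove [nkgu] add [hhra] -> 10 lines: tme vim aclx dqm tfo vaq rhxj hhra yovny noars
Final line count: 10

Answer: 10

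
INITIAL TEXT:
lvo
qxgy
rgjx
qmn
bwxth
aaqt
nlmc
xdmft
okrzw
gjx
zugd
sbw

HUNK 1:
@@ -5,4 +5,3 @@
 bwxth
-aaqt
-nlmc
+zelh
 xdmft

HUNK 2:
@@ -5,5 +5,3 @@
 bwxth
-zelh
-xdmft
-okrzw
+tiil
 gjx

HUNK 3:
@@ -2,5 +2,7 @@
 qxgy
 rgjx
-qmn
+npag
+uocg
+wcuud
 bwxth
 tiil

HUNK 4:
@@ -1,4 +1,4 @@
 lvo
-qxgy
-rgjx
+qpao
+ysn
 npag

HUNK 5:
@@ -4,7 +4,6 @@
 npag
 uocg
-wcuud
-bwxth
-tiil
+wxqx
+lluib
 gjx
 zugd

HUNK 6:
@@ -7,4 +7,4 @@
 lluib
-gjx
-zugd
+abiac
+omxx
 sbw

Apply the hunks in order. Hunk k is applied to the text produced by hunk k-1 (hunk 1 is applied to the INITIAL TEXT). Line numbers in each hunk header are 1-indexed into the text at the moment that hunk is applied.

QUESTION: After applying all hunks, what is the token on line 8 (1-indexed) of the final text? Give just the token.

Hunk 1: at line 5 remove [aaqt,nlmc] add [zelh] -> 11 lines: lvo qxgy rgjx qmn bwxth zelh xdmft okrzw gjx zugd sbw
Hunk 2: at line 5 remove [zelh,xdmft,okrzw] add [tiil] -> 9 lines: lvo qxgy rgjx qmn bwxth tiil gjx zugd sbw
Hunk 3: at line 2 remove [qmn] add [npag,uocg,wcuud] -> 11 lines: lvo qxgy rgjx npag uocg wcuud bwxth tiil gjx zugd sbw
Hunk 4: at line 1 remove [qxgy,rgjx] add [qpao,ysn] -> 11 lines: lvo qpao ysn npag uocg wcuud bwxth tiil gjx zugd sbw
Hunk 5: at line 4 remove [wcuud,bwxth,tiil] add [wxqx,lluib] -> 10 lines: lvo qpao ysn npag uocg wxqx lluib gjx zugd sbw
Hunk 6: at line 7 remove [gjx,zugd] add [abiac,omxx] -> 10 lines: lvo qpao ysn npag uocg wxqx lluib abiac omxx sbw
Final line 8: abiac

Answer: abiac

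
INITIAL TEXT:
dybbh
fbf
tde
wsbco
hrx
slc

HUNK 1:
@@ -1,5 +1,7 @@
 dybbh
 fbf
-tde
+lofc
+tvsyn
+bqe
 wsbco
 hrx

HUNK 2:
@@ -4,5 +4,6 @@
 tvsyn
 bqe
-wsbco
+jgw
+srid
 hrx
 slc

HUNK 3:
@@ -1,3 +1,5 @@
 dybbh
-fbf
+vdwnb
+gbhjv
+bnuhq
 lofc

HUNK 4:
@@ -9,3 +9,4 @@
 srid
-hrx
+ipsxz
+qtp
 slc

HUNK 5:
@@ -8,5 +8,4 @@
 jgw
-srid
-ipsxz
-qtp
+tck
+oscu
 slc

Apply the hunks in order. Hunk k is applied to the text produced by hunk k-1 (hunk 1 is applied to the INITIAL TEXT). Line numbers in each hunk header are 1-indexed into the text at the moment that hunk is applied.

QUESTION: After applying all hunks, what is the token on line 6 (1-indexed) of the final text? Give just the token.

Answer: tvsyn

Derivation:
Hunk 1: at line 1 remove [tde] add [lofc,tvsyn,bqe] -> 8 lines: dybbh fbf lofc tvsyn bqe wsbco hrx slc
Hunk 2: at line 4 remove [wsbco] add [jgw,srid] -> 9 lines: dybbh fbf lofc tvsyn bqe jgw srid hrx slc
Hunk 3: at line 1 remove [fbf] add [vdwnb,gbhjv,bnuhq] -> 11 lines: dybbh vdwnb gbhjv bnuhq lofc tvsyn bqe jgw srid hrx slc
Hunk 4: at line 9 remove [hrx] add [ipsxz,qtp] -> 12 lines: dybbh vdwnb gbhjv bnuhq lofc tvsyn bqe jgw srid ipsxz qtp slc
Hunk 5: at line 8 remove [srid,ipsxz,qtp] add [tck,oscu] -> 11 lines: dybbh vdwnb gbhjv bnuhq lofc tvsyn bqe jgw tck oscu slc
Final line 6: tvsyn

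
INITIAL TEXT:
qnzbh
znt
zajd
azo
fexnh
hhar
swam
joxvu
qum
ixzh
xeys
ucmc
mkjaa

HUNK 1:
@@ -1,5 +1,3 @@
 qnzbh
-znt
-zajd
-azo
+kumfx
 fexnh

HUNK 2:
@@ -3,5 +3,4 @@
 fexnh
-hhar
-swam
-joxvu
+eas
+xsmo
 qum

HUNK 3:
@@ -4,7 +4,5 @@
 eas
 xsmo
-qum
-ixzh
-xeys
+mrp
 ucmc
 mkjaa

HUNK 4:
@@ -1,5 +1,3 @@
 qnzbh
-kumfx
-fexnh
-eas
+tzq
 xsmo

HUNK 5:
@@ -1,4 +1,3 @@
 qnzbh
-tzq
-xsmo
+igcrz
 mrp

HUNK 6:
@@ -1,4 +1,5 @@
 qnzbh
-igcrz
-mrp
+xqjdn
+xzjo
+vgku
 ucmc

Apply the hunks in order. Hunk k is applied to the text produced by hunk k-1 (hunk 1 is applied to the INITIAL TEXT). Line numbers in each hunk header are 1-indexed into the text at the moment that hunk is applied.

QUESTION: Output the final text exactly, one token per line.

Hunk 1: at line 1 remove [znt,zajd,azo] add [kumfx] -> 11 lines: qnzbh kumfx fexnh hhar swam joxvu qum ixzh xeys ucmc mkjaa
Hunk 2: at line 3 remove [hhar,swam,joxvu] add [eas,xsmo] -> 10 lines: qnzbh kumfx fexnh eas xsmo qum ixzh xeys ucmc mkjaa
Hunk 3: at line 4 remove [qum,ixzh,xeys] add [mrp] -> 8 lines: qnzbh kumfx fexnh eas xsmo mrp ucmc mkjaa
Hunk 4: at line 1 remove [kumfx,fexnh,eas] add [tzq] -> 6 lines: qnzbh tzq xsmo mrp ucmc mkjaa
Hunk 5: at line 1 remove [tzq,xsmo] add [igcrz] -> 5 lines: qnzbh igcrz mrp ucmc mkjaa
Hunk 6: at line 1 remove [igcrz,mrp] add [xqjdn,xzjo,vgku] -> 6 lines: qnzbh xqjdn xzjo vgku ucmc mkjaa

Answer: qnzbh
xqjdn
xzjo
vgku
ucmc
mkjaa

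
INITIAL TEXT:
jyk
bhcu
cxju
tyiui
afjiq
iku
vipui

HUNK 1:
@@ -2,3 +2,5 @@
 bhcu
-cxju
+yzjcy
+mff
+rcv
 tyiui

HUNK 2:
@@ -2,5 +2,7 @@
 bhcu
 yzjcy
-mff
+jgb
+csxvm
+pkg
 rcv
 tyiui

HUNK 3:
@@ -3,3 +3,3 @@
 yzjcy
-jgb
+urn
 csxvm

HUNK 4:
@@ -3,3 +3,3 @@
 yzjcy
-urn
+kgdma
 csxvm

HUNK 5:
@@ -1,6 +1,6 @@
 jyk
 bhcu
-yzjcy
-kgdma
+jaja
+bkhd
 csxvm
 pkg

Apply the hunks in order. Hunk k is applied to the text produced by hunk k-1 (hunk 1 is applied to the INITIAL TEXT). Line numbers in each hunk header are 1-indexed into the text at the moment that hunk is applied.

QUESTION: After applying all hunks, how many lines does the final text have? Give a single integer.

Answer: 11

Derivation:
Hunk 1: at line 2 remove [cxju] add [yzjcy,mff,rcv] -> 9 lines: jyk bhcu yzjcy mff rcv tyiui afjiq iku vipui
Hunk 2: at line 2 remove [mff] add [jgb,csxvm,pkg] -> 11 lines: jyk bhcu yzjcy jgb csxvm pkg rcv tyiui afjiq iku vipui
Hunk 3: at line 3 remove [jgb] add [urn] -> 11 lines: jyk bhcu yzjcy urn csxvm pkg rcv tyiui afjiq iku vipui
Hunk 4: at line 3 remove [urn] add [kgdma] -> 11 lines: jyk bhcu yzjcy kgdma csxvm pkg rcv tyiui afjiq iku vipui
Hunk 5: at line 1 remove [yzjcy,kgdma] add [jaja,bkhd] -> 11 lines: jyk bhcu jaja bkhd csxvm pkg rcv tyiui afjiq iku vipui
Final line count: 11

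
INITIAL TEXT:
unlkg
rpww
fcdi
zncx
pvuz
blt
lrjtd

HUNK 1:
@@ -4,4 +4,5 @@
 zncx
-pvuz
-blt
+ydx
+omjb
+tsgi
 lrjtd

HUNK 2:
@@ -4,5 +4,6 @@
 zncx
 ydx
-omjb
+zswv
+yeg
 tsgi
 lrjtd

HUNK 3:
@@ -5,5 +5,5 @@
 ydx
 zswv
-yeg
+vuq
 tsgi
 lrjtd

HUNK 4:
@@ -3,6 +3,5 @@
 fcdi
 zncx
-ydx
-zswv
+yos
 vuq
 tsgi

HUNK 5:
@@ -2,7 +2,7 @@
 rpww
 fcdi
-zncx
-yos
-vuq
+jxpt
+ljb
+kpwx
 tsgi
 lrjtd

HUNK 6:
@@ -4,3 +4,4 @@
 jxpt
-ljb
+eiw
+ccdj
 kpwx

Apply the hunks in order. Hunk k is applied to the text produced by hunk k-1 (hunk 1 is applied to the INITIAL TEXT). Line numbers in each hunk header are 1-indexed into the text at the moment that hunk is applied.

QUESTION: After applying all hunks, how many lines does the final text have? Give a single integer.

Answer: 9

Derivation:
Hunk 1: at line 4 remove [pvuz,blt] add [ydx,omjb,tsgi] -> 8 lines: unlkg rpww fcdi zncx ydx omjb tsgi lrjtd
Hunk 2: at line 4 remove [omjb] add [zswv,yeg] -> 9 lines: unlkg rpww fcdi zncx ydx zswv yeg tsgi lrjtd
Hunk 3: at line 5 remove [yeg] add [vuq] -> 9 lines: unlkg rpww fcdi zncx ydx zswv vuq tsgi lrjtd
Hunk 4: at line 3 remove [ydx,zswv] add [yos] -> 8 lines: unlkg rpww fcdi zncx yos vuq tsgi lrjtd
Hunk 5: at line 2 remove [zncx,yos,vuq] add [jxpt,ljb,kpwx] -> 8 lines: unlkg rpww fcdi jxpt ljb kpwx tsgi lrjtd
Hunk 6: at line 4 remove [ljb] add [eiw,ccdj] -> 9 lines: unlkg rpww fcdi jxpt eiw ccdj kpwx tsgi lrjtd
Final line count: 9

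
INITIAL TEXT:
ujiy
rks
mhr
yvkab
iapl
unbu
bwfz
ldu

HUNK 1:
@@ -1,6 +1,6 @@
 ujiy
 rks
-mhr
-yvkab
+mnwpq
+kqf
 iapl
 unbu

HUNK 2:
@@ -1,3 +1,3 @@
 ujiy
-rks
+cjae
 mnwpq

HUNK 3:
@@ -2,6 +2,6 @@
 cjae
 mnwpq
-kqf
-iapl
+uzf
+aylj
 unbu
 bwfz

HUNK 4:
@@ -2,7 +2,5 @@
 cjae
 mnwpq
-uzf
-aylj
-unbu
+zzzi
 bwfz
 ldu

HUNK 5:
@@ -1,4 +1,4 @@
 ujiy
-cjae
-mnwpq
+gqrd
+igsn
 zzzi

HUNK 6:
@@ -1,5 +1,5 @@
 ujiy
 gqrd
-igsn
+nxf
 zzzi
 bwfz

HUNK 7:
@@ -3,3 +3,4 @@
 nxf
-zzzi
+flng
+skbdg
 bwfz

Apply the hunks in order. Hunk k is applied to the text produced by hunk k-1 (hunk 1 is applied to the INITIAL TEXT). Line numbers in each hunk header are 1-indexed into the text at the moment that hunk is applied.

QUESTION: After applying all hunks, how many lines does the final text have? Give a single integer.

Hunk 1: at line 1 remove [mhr,yvkab] add [mnwpq,kqf] -> 8 lines: ujiy rks mnwpq kqf iapl unbu bwfz ldu
Hunk 2: at line 1 remove [rks] add [cjae] -> 8 lines: ujiy cjae mnwpq kqf iapl unbu bwfz ldu
Hunk 3: at line 2 remove [kqf,iapl] add [uzf,aylj] -> 8 lines: ujiy cjae mnwpq uzf aylj unbu bwfz ldu
Hunk 4: at line 2 remove [uzf,aylj,unbu] add [zzzi] -> 6 lines: ujiy cjae mnwpq zzzi bwfz ldu
Hunk 5: at line 1 remove [cjae,mnwpq] add [gqrd,igsn] -> 6 lines: ujiy gqrd igsn zzzi bwfz ldu
Hunk 6: at line 1 remove [igsn] add [nxf] -> 6 lines: ujiy gqrd nxf zzzi bwfz ldu
Hunk 7: at line 3 remove [zzzi] add [flng,skbdg] -> 7 lines: ujiy gqrd nxf flng skbdg bwfz ldu
Final line count: 7

Answer: 7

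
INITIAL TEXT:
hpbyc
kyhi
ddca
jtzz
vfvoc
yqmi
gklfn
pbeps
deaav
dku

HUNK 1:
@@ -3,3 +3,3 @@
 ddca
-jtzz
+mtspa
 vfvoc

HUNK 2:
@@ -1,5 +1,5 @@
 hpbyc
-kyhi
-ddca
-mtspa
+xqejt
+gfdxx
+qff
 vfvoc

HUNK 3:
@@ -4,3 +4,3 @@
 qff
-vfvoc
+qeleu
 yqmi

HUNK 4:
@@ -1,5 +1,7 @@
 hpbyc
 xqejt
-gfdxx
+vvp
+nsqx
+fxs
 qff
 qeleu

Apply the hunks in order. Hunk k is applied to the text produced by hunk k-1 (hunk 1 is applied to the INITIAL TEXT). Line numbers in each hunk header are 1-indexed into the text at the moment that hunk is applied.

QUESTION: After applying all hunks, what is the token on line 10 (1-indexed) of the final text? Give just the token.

Answer: pbeps

Derivation:
Hunk 1: at line 3 remove [jtzz] add [mtspa] -> 10 lines: hpbyc kyhi ddca mtspa vfvoc yqmi gklfn pbeps deaav dku
Hunk 2: at line 1 remove [kyhi,ddca,mtspa] add [xqejt,gfdxx,qff] -> 10 lines: hpbyc xqejt gfdxx qff vfvoc yqmi gklfn pbeps deaav dku
Hunk 3: at line 4 remove [vfvoc] add [qeleu] -> 10 lines: hpbyc xqejt gfdxx qff qeleu yqmi gklfn pbeps deaav dku
Hunk 4: at line 1 remove [gfdxx] add [vvp,nsqx,fxs] -> 12 lines: hpbyc xqejt vvp nsqx fxs qff qeleu yqmi gklfn pbeps deaav dku
Final line 10: pbeps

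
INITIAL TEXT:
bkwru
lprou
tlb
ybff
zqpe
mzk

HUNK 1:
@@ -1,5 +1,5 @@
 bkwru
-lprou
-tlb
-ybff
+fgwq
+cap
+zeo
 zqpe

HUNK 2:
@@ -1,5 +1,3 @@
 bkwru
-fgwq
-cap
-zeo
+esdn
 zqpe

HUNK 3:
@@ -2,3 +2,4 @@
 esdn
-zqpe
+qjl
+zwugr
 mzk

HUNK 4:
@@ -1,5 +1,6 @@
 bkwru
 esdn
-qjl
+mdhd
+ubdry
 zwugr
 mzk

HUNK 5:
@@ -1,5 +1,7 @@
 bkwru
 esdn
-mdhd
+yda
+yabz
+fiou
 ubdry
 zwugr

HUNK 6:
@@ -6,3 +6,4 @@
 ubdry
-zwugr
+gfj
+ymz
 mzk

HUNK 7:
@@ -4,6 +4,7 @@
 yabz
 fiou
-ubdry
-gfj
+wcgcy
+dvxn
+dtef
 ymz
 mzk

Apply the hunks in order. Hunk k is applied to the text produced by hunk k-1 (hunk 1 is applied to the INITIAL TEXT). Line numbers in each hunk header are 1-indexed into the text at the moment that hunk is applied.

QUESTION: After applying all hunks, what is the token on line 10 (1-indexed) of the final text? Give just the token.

Hunk 1: at line 1 remove [lprou,tlb,ybff] add [fgwq,cap,zeo] -> 6 lines: bkwru fgwq cap zeo zqpe mzk
Hunk 2: at line 1 remove [fgwq,cap,zeo] add [esdn] -> 4 lines: bkwru esdn zqpe mzk
Hunk 3: at line 2 remove [zqpe] add [qjl,zwugr] -> 5 lines: bkwru esdn qjl zwugr mzk
Hunk 4: at line 1 remove [qjl] add [mdhd,ubdry] -> 6 lines: bkwru esdn mdhd ubdry zwugr mzk
Hunk 5: at line 1 remove [mdhd] add [yda,yabz,fiou] -> 8 lines: bkwru esdn yda yabz fiou ubdry zwugr mzk
Hunk 6: at line 6 remove [zwugr] add [gfj,ymz] -> 9 lines: bkwru esdn yda yabz fiou ubdry gfj ymz mzk
Hunk 7: at line 4 remove [ubdry,gfj] add [wcgcy,dvxn,dtef] -> 10 lines: bkwru esdn yda yabz fiou wcgcy dvxn dtef ymz mzk
Final line 10: mzk

Answer: mzk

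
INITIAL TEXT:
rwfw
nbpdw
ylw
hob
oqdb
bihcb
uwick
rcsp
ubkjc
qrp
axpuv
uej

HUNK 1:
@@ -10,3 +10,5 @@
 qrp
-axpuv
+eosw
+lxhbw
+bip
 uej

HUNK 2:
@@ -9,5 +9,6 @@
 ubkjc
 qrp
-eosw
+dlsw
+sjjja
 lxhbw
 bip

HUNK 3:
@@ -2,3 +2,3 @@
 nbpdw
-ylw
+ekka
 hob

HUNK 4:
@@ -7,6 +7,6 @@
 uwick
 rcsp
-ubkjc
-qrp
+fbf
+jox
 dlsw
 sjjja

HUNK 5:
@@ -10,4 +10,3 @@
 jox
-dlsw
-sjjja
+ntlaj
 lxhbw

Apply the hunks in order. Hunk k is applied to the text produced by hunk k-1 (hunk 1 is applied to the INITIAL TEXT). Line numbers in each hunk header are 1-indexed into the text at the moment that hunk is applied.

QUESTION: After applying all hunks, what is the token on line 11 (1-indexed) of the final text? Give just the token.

Hunk 1: at line 10 remove [axpuv] add [eosw,lxhbw,bip] -> 14 lines: rwfw nbpdw ylw hob oqdb bihcb uwick rcsp ubkjc qrp eosw lxhbw bip uej
Hunk 2: at line 9 remove [eosw] add [dlsw,sjjja] -> 15 lines: rwfw nbpdw ylw hob oqdb bihcb uwick rcsp ubkjc qrp dlsw sjjja lxhbw bip uej
Hunk 3: at line 2 remove [ylw] add [ekka] -> 15 lines: rwfw nbpdw ekka hob oqdb bihcb uwick rcsp ubkjc qrp dlsw sjjja lxhbw bip uej
Hunk 4: at line 7 remove [ubkjc,qrp] add [fbf,jox] -> 15 lines: rwfw nbpdw ekka hob oqdb bihcb uwick rcsp fbf jox dlsw sjjja lxhbw bip uej
Hunk 5: at line 10 remove [dlsw,sjjja] add [ntlaj] -> 14 lines: rwfw nbpdw ekka hob oqdb bihcb uwick rcsp fbf jox ntlaj lxhbw bip uej
Final line 11: ntlaj

Answer: ntlaj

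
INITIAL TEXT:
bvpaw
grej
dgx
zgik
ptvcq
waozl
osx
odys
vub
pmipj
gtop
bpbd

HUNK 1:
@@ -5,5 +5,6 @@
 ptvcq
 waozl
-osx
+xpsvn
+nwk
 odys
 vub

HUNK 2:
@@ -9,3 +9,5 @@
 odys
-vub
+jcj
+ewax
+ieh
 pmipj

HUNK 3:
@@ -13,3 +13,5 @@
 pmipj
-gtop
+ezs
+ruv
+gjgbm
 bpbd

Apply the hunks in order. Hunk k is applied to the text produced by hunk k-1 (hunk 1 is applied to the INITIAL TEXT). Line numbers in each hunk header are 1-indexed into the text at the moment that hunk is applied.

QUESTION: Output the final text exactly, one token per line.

Answer: bvpaw
grej
dgx
zgik
ptvcq
waozl
xpsvn
nwk
odys
jcj
ewax
ieh
pmipj
ezs
ruv
gjgbm
bpbd

Derivation:
Hunk 1: at line 5 remove [osx] add [xpsvn,nwk] -> 13 lines: bvpaw grej dgx zgik ptvcq waozl xpsvn nwk odys vub pmipj gtop bpbd
Hunk 2: at line 9 remove [vub] add [jcj,ewax,ieh] -> 15 lines: bvpaw grej dgx zgik ptvcq waozl xpsvn nwk odys jcj ewax ieh pmipj gtop bpbd
Hunk 3: at line 13 remove [gtop] add [ezs,ruv,gjgbm] -> 17 lines: bvpaw grej dgx zgik ptvcq waozl xpsvn nwk odys jcj ewax ieh pmipj ezs ruv gjgbm bpbd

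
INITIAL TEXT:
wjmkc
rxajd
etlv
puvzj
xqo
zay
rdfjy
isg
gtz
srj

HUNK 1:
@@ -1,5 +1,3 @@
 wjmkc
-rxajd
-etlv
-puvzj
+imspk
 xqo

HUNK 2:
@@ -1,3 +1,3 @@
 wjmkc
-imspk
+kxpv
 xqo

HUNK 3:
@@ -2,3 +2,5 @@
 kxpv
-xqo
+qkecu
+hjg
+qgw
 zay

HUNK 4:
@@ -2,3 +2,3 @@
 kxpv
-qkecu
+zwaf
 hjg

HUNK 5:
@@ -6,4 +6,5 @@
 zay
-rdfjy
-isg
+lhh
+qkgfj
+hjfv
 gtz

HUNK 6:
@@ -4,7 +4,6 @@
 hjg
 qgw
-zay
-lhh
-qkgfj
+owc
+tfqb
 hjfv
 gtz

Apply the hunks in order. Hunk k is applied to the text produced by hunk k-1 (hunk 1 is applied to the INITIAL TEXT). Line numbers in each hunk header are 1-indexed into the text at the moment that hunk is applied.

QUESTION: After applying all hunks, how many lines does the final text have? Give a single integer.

Answer: 10

Derivation:
Hunk 1: at line 1 remove [rxajd,etlv,puvzj] add [imspk] -> 8 lines: wjmkc imspk xqo zay rdfjy isg gtz srj
Hunk 2: at line 1 remove [imspk] add [kxpv] -> 8 lines: wjmkc kxpv xqo zay rdfjy isg gtz srj
Hunk 3: at line 2 remove [xqo] add [qkecu,hjg,qgw] -> 10 lines: wjmkc kxpv qkecu hjg qgw zay rdfjy isg gtz srj
Hunk 4: at line 2 remove [qkecu] add [zwaf] -> 10 lines: wjmkc kxpv zwaf hjg qgw zay rdfjy isg gtz srj
Hunk 5: at line 6 remove [rdfjy,isg] add [lhh,qkgfj,hjfv] -> 11 lines: wjmkc kxpv zwaf hjg qgw zay lhh qkgfj hjfv gtz srj
Hunk 6: at line 4 remove [zay,lhh,qkgfj] add [owc,tfqb] -> 10 lines: wjmkc kxpv zwaf hjg qgw owc tfqb hjfv gtz srj
Final line count: 10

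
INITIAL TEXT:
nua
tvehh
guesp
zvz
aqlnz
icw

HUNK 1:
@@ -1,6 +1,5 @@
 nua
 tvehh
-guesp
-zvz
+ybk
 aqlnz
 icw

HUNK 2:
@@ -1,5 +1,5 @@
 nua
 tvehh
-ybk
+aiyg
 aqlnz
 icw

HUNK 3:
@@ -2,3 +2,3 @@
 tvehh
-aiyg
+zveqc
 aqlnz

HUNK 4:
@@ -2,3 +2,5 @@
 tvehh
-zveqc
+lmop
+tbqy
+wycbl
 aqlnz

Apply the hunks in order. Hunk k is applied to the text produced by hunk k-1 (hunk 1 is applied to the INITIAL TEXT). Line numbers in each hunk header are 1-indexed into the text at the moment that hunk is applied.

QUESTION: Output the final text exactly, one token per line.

Answer: nua
tvehh
lmop
tbqy
wycbl
aqlnz
icw

Derivation:
Hunk 1: at line 1 remove [guesp,zvz] add [ybk] -> 5 lines: nua tvehh ybk aqlnz icw
Hunk 2: at line 1 remove [ybk] add [aiyg] -> 5 lines: nua tvehh aiyg aqlnz icw
Hunk 3: at line 2 remove [aiyg] add [zveqc] -> 5 lines: nua tvehh zveqc aqlnz icw
Hunk 4: at line 2 remove [zveqc] add [lmop,tbqy,wycbl] -> 7 lines: nua tvehh lmop tbqy wycbl aqlnz icw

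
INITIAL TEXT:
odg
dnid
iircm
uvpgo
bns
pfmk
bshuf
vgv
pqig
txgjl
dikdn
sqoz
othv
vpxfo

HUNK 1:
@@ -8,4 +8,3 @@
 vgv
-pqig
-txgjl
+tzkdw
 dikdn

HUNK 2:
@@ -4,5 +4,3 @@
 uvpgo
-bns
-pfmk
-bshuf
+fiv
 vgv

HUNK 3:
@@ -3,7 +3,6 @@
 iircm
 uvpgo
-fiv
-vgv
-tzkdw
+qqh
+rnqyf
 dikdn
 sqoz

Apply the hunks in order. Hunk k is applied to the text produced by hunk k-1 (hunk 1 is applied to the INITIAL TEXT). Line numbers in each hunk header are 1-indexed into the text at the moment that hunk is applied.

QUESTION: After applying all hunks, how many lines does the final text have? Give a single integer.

Answer: 10

Derivation:
Hunk 1: at line 8 remove [pqig,txgjl] add [tzkdw] -> 13 lines: odg dnid iircm uvpgo bns pfmk bshuf vgv tzkdw dikdn sqoz othv vpxfo
Hunk 2: at line 4 remove [bns,pfmk,bshuf] add [fiv] -> 11 lines: odg dnid iircm uvpgo fiv vgv tzkdw dikdn sqoz othv vpxfo
Hunk 3: at line 3 remove [fiv,vgv,tzkdw] add [qqh,rnqyf] -> 10 lines: odg dnid iircm uvpgo qqh rnqyf dikdn sqoz othv vpxfo
Final line count: 10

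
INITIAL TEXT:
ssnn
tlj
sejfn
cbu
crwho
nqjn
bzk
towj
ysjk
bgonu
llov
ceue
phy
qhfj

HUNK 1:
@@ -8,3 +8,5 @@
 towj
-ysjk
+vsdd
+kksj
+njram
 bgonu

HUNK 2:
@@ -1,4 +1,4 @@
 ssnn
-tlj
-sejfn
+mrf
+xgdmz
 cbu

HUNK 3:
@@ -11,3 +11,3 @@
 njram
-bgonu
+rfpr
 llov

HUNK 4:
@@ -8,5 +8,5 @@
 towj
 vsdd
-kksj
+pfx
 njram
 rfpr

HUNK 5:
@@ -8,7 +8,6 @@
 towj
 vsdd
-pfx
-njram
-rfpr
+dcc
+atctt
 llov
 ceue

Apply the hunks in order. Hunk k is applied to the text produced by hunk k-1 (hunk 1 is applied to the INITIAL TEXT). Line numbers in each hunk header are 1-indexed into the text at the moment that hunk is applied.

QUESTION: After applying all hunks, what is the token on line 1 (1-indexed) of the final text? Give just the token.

Answer: ssnn

Derivation:
Hunk 1: at line 8 remove [ysjk] add [vsdd,kksj,njram] -> 16 lines: ssnn tlj sejfn cbu crwho nqjn bzk towj vsdd kksj njram bgonu llov ceue phy qhfj
Hunk 2: at line 1 remove [tlj,sejfn] add [mrf,xgdmz] -> 16 lines: ssnn mrf xgdmz cbu crwho nqjn bzk towj vsdd kksj njram bgonu llov ceue phy qhfj
Hunk 3: at line 11 remove [bgonu] add [rfpr] -> 16 lines: ssnn mrf xgdmz cbu crwho nqjn bzk towj vsdd kksj njram rfpr llov ceue phy qhfj
Hunk 4: at line 8 remove [kksj] add [pfx] -> 16 lines: ssnn mrf xgdmz cbu crwho nqjn bzk towj vsdd pfx njram rfpr llov ceue phy qhfj
Hunk 5: at line 8 remove [pfx,njram,rfpr] add [dcc,atctt] -> 15 lines: ssnn mrf xgdmz cbu crwho nqjn bzk towj vsdd dcc atctt llov ceue phy qhfj
Final line 1: ssnn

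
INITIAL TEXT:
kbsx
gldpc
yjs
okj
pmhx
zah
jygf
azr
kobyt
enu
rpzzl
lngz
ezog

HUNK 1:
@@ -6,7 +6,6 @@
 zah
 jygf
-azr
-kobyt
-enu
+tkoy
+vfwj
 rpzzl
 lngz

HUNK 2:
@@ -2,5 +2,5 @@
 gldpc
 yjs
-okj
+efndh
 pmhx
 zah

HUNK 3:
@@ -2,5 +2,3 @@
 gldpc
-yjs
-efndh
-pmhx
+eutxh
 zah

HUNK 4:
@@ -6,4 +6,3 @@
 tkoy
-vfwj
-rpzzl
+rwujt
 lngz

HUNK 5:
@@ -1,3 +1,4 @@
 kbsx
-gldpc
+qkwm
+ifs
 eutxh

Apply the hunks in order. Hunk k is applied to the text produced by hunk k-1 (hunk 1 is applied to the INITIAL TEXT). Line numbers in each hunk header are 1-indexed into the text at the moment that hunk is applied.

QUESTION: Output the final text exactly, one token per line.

Hunk 1: at line 6 remove [azr,kobyt,enu] add [tkoy,vfwj] -> 12 lines: kbsx gldpc yjs okj pmhx zah jygf tkoy vfwj rpzzl lngz ezog
Hunk 2: at line 2 remove [okj] add [efndh] -> 12 lines: kbsx gldpc yjs efndh pmhx zah jygf tkoy vfwj rpzzl lngz ezog
Hunk 3: at line 2 remove [yjs,efndh,pmhx] add [eutxh] -> 10 lines: kbsx gldpc eutxh zah jygf tkoy vfwj rpzzl lngz ezog
Hunk 4: at line 6 remove [vfwj,rpzzl] add [rwujt] -> 9 lines: kbsx gldpc eutxh zah jygf tkoy rwujt lngz ezog
Hunk 5: at line 1 remove [gldpc] add [qkwm,ifs] -> 10 lines: kbsx qkwm ifs eutxh zah jygf tkoy rwujt lngz ezog

Answer: kbsx
qkwm
ifs
eutxh
zah
jygf
tkoy
rwujt
lngz
ezog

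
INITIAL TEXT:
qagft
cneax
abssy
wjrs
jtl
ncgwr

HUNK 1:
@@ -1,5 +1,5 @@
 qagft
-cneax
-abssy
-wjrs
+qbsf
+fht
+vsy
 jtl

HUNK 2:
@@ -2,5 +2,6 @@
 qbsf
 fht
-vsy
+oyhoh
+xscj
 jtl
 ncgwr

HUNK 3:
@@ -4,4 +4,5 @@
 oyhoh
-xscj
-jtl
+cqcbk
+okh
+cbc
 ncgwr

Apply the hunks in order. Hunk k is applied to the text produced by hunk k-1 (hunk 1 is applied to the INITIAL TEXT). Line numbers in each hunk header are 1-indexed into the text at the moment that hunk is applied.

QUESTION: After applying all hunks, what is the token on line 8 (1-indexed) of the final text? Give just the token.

Answer: ncgwr

Derivation:
Hunk 1: at line 1 remove [cneax,abssy,wjrs] add [qbsf,fht,vsy] -> 6 lines: qagft qbsf fht vsy jtl ncgwr
Hunk 2: at line 2 remove [vsy] add [oyhoh,xscj] -> 7 lines: qagft qbsf fht oyhoh xscj jtl ncgwr
Hunk 3: at line 4 remove [xscj,jtl] add [cqcbk,okh,cbc] -> 8 lines: qagft qbsf fht oyhoh cqcbk okh cbc ncgwr
Final line 8: ncgwr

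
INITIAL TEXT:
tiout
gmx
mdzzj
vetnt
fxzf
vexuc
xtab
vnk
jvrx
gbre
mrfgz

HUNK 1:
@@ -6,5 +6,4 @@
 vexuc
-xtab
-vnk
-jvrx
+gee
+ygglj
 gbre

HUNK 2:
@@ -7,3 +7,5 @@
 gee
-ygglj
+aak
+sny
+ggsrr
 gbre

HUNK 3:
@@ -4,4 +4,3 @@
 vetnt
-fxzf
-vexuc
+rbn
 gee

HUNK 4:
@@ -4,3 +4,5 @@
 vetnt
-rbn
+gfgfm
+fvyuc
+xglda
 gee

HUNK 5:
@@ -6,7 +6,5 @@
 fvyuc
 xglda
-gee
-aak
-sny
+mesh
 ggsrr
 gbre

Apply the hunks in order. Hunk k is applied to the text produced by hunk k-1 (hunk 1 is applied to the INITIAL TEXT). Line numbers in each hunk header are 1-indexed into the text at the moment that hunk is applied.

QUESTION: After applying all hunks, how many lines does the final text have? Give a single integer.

Answer: 11

Derivation:
Hunk 1: at line 6 remove [xtab,vnk,jvrx] add [gee,ygglj] -> 10 lines: tiout gmx mdzzj vetnt fxzf vexuc gee ygglj gbre mrfgz
Hunk 2: at line 7 remove [ygglj] add [aak,sny,ggsrr] -> 12 lines: tiout gmx mdzzj vetnt fxzf vexuc gee aak sny ggsrr gbre mrfgz
Hunk 3: at line 4 remove [fxzf,vexuc] add [rbn] -> 11 lines: tiout gmx mdzzj vetnt rbn gee aak sny ggsrr gbre mrfgz
Hunk 4: at line 4 remove [rbn] add [gfgfm,fvyuc,xglda] -> 13 lines: tiout gmx mdzzj vetnt gfgfm fvyuc xglda gee aak sny ggsrr gbre mrfgz
Hunk 5: at line 6 remove [gee,aak,sny] add [mesh] -> 11 lines: tiout gmx mdzzj vetnt gfgfm fvyuc xglda mesh ggsrr gbre mrfgz
Final line count: 11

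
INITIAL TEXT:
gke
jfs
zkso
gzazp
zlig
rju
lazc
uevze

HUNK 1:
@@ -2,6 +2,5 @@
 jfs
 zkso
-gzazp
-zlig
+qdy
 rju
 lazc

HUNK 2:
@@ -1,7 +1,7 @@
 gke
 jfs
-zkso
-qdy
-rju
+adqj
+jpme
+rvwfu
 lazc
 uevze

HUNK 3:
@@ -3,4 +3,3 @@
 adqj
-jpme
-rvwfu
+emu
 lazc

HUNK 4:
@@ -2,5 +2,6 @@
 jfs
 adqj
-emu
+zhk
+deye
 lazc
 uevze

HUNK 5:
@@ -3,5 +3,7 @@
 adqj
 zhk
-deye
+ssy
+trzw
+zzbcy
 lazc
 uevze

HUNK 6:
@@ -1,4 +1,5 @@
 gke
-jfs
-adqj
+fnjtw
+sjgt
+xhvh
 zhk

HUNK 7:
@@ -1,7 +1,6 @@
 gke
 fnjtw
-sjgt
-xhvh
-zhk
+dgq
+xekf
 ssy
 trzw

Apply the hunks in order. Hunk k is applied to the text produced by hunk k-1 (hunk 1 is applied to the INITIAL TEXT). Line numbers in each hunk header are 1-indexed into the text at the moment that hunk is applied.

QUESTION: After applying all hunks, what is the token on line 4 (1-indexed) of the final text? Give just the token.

Answer: xekf

Derivation:
Hunk 1: at line 2 remove [gzazp,zlig] add [qdy] -> 7 lines: gke jfs zkso qdy rju lazc uevze
Hunk 2: at line 1 remove [zkso,qdy,rju] add [adqj,jpme,rvwfu] -> 7 lines: gke jfs adqj jpme rvwfu lazc uevze
Hunk 3: at line 3 remove [jpme,rvwfu] add [emu] -> 6 lines: gke jfs adqj emu lazc uevze
Hunk 4: at line 2 remove [emu] add [zhk,deye] -> 7 lines: gke jfs adqj zhk deye lazc uevze
Hunk 5: at line 3 remove [deye] add [ssy,trzw,zzbcy] -> 9 lines: gke jfs adqj zhk ssy trzw zzbcy lazc uevze
Hunk 6: at line 1 remove [jfs,adqj] add [fnjtw,sjgt,xhvh] -> 10 lines: gke fnjtw sjgt xhvh zhk ssy trzw zzbcy lazc uevze
Hunk 7: at line 1 remove [sjgt,xhvh,zhk] add [dgq,xekf] -> 9 lines: gke fnjtw dgq xekf ssy trzw zzbcy lazc uevze
Final line 4: xekf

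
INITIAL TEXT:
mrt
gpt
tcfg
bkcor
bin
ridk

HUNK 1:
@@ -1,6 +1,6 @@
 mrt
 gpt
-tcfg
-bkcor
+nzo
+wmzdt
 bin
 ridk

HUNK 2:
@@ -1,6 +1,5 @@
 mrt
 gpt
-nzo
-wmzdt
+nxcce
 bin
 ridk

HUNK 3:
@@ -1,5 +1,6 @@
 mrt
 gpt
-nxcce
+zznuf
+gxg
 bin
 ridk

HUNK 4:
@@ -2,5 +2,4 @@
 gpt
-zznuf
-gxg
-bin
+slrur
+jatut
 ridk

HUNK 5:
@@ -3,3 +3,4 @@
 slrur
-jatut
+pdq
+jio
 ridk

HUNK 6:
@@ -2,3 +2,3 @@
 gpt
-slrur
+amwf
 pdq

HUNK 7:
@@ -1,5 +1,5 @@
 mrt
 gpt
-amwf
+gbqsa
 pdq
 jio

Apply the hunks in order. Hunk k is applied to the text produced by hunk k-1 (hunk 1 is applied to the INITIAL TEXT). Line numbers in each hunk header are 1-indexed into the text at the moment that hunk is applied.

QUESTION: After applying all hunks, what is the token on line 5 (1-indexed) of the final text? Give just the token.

Answer: jio

Derivation:
Hunk 1: at line 1 remove [tcfg,bkcor] add [nzo,wmzdt] -> 6 lines: mrt gpt nzo wmzdt bin ridk
Hunk 2: at line 1 remove [nzo,wmzdt] add [nxcce] -> 5 lines: mrt gpt nxcce bin ridk
Hunk 3: at line 1 remove [nxcce] add [zznuf,gxg] -> 6 lines: mrt gpt zznuf gxg bin ridk
Hunk 4: at line 2 remove [zznuf,gxg,bin] add [slrur,jatut] -> 5 lines: mrt gpt slrur jatut ridk
Hunk 5: at line 3 remove [jatut] add [pdq,jio] -> 6 lines: mrt gpt slrur pdq jio ridk
Hunk 6: at line 2 remove [slrur] add [amwf] -> 6 lines: mrt gpt amwf pdq jio ridk
Hunk 7: at line 1 remove [amwf] add [gbqsa] -> 6 lines: mrt gpt gbqsa pdq jio ridk
Final line 5: jio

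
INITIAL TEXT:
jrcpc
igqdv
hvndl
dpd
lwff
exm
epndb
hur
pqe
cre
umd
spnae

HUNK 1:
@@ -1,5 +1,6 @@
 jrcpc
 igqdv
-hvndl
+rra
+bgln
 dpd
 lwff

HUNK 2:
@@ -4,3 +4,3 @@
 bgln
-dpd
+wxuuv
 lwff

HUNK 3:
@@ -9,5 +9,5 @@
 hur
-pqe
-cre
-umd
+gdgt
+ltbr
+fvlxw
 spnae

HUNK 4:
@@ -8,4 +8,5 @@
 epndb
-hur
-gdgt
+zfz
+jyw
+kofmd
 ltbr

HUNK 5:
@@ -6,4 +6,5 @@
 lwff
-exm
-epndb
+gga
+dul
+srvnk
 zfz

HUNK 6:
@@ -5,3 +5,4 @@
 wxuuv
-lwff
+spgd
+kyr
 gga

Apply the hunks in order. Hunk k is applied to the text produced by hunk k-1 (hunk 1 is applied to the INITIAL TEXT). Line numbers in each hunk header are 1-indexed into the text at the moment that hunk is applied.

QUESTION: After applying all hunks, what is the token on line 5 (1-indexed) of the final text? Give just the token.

Hunk 1: at line 1 remove [hvndl] add [rra,bgln] -> 13 lines: jrcpc igqdv rra bgln dpd lwff exm epndb hur pqe cre umd spnae
Hunk 2: at line 4 remove [dpd] add [wxuuv] -> 13 lines: jrcpc igqdv rra bgln wxuuv lwff exm epndb hur pqe cre umd spnae
Hunk 3: at line 9 remove [pqe,cre,umd] add [gdgt,ltbr,fvlxw] -> 13 lines: jrcpc igqdv rra bgln wxuuv lwff exm epndb hur gdgt ltbr fvlxw spnae
Hunk 4: at line 8 remove [hur,gdgt] add [zfz,jyw,kofmd] -> 14 lines: jrcpc igqdv rra bgln wxuuv lwff exm epndb zfz jyw kofmd ltbr fvlxw spnae
Hunk 5: at line 6 remove [exm,epndb] add [gga,dul,srvnk] -> 15 lines: jrcpc igqdv rra bgln wxuuv lwff gga dul srvnk zfz jyw kofmd ltbr fvlxw spnae
Hunk 6: at line 5 remove [lwff] add [spgd,kyr] -> 16 lines: jrcpc igqdv rra bgln wxuuv spgd kyr gga dul srvnk zfz jyw kofmd ltbr fvlxw spnae
Final line 5: wxuuv

Answer: wxuuv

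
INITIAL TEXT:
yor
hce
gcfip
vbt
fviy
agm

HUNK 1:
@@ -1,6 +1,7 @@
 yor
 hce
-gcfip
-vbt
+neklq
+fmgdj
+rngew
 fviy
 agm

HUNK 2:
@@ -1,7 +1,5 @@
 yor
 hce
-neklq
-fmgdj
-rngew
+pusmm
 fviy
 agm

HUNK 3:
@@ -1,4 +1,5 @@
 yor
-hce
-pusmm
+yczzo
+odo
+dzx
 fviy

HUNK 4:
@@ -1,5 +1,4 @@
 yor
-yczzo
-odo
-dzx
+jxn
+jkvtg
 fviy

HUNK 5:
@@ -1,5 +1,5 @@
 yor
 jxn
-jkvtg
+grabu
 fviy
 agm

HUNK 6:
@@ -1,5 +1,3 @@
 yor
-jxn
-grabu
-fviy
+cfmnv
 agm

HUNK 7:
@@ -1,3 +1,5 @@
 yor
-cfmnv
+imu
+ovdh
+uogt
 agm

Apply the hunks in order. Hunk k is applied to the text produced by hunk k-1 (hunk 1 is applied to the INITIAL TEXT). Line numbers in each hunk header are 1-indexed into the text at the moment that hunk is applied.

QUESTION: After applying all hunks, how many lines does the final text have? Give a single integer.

Answer: 5

Derivation:
Hunk 1: at line 1 remove [gcfip,vbt] add [neklq,fmgdj,rngew] -> 7 lines: yor hce neklq fmgdj rngew fviy agm
Hunk 2: at line 1 remove [neklq,fmgdj,rngew] add [pusmm] -> 5 lines: yor hce pusmm fviy agm
Hunk 3: at line 1 remove [hce,pusmm] add [yczzo,odo,dzx] -> 6 lines: yor yczzo odo dzx fviy agm
Hunk 4: at line 1 remove [yczzo,odo,dzx] add [jxn,jkvtg] -> 5 lines: yor jxn jkvtg fviy agm
Hunk 5: at line 1 remove [jkvtg] add [grabu] -> 5 lines: yor jxn grabu fviy agm
Hunk 6: at line 1 remove [jxn,grabu,fviy] add [cfmnv] -> 3 lines: yor cfmnv agm
Hunk 7: at line 1 remove [cfmnv] add [imu,ovdh,uogt] -> 5 lines: yor imu ovdh uogt agm
Final line count: 5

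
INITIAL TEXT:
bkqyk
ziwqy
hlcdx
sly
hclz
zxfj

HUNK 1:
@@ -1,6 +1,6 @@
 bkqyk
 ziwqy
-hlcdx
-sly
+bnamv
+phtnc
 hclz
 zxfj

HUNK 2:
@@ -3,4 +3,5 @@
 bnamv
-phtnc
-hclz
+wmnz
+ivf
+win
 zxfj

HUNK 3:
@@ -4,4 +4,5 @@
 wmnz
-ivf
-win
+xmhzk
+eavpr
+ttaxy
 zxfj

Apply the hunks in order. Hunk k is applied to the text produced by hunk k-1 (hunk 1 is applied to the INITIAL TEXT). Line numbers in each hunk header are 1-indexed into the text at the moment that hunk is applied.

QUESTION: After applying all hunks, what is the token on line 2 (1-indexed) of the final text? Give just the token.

Hunk 1: at line 1 remove [hlcdx,sly] add [bnamv,phtnc] -> 6 lines: bkqyk ziwqy bnamv phtnc hclz zxfj
Hunk 2: at line 3 remove [phtnc,hclz] add [wmnz,ivf,win] -> 7 lines: bkqyk ziwqy bnamv wmnz ivf win zxfj
Hunk 3: at line 4 remove [ivf,win] add [xmhzk,eavpr,ttaxy] -> 8 lines: bkqyk ziwqy bnamv wmnz xmhzk eavpr ttaxy zxfj
Final line 2: ziwqy

Answer: ziwqy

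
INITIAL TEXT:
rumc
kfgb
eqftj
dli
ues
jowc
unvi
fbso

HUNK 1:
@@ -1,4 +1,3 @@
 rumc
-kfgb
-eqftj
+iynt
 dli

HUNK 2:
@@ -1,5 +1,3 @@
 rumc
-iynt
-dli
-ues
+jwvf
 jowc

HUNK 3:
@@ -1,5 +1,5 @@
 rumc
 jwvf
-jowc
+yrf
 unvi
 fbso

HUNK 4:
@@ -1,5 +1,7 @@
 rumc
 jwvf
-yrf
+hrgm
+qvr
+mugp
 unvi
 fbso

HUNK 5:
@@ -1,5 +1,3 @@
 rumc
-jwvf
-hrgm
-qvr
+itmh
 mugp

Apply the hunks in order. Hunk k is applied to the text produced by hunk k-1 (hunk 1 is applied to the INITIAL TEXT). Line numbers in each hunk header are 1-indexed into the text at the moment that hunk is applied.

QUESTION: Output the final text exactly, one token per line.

Answer: rumc
itmh
mugp
unvi
fbso

Derivation:
Hunk 1: at line 1 remove [kfgb,eqftj] add [iynt] -> 7 lines: rumc iynt dli ues jowc unvi fbso
Hunk 2: at line 1 remove [iynt,dli,ues] add [jwvf] -> 5 lines: rumc jwvf jowc unvi fbso
Hunk 3: at line 1 remove [jowc] add [yrf] -> 5 lines: rumc jwvf yrf unvi fbso
Hunk 4: at line 1 remove [yrf] add [hrgm,qvr,mugp] -> 7 lines: rumc jwvf hrgm qvr mugp unvi fbso
Hunk 5: at line 1 remove [jwvf,hrgm,qvr] add [itmh] -> 5 lines: rumc itmh mugp unvi fbso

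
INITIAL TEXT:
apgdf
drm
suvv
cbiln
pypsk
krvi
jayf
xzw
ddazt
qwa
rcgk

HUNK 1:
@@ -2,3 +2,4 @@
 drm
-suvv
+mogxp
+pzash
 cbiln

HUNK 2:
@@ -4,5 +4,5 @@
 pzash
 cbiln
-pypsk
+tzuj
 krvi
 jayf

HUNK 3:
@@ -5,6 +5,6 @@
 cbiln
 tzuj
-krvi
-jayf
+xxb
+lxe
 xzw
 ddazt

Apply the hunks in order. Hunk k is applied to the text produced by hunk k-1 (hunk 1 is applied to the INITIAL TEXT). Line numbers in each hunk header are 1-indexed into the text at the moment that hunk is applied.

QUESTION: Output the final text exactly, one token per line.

Answer: apgdf
drm
mogxp
pzash
cbiln
tzuj
xxb
lxe
xzw
ddazt
qwa
rcgk

Derivation:
Hunk 1: at line 2 remove [suvv] add [mogxp,pzash] -> 12 lines: apgdf drm mogxp pzash cbiln pypsk krvi jayf xzw ddazt qwa rcgk
Hunk 2: at line 4 remove [pypsk] add [tzuj] -> 12 lines: apgdf drm mogxp pzash cbiln tzuj krvi jayf xzw ddazt qwa rcgk
Hunk 3: at line 5 remove [krvi,jayf] add [xxb,lxe] -> 12 lines: apgdf drm mogxp pzash cbiln tzuj xxb lxe xzw ddazt qwa rcgk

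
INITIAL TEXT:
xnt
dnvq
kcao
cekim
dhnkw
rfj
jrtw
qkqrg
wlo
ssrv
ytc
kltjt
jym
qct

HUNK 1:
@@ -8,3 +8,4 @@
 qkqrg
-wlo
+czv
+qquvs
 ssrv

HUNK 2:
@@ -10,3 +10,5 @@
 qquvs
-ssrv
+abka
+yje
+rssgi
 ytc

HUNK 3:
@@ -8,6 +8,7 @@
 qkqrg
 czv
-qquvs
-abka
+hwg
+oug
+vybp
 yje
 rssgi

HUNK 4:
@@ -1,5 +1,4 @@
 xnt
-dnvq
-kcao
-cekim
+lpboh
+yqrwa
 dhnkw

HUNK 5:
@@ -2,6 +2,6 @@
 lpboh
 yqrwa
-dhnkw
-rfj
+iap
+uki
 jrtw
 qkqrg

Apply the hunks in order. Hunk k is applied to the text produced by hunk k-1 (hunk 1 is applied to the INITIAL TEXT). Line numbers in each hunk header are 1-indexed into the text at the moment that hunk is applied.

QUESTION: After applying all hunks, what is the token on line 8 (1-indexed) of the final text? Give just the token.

Hunk 1: at line 8 remove [wlo] add [czv,qquvs] -> 15 lines: xnt dnvq kcao cekim dhnkw rfj jrtw qkqrg czv qquvs ssrv ytc kltjt jym qct
Hunk 2: at line 10 remove [ssrv] add [abka,yje,rssgi] -> 17 lines: xnt dnvq kcao cekim dhnkw rfj jrtw qkqrg czv qquvs abka yje rssgi ytc kltjt jym qct
Hunk 3: at line 8 remove [qquvs,abka] add [hwg,oug,vybp] -> 18 lines: xnt dnvq kcao cekim dhnkw rfj jrtw qkqrg czv hwg oug vybp yje rssgi ytc kltjt jym qct
Hunk 4: at line 1 remove [dnvq,kcao,cekim] add [lpboh,yqrwa] -> 17 lines: xnt lpboh yqrwa dhnkw rfj jrtw qkqrg czv hwg oug vybp yje rssgi ytc kltjt jym qct
Hunk 5: at line 2 remove [dhnkw,rfj] add [iap,uki] -> 17 lines: xnt lpboh yqrwa iap uki jrtw qkqrg czv hwg oug vybp yje rssgi ytc kltjt jym qct
Final line 8: czv

Answer: czv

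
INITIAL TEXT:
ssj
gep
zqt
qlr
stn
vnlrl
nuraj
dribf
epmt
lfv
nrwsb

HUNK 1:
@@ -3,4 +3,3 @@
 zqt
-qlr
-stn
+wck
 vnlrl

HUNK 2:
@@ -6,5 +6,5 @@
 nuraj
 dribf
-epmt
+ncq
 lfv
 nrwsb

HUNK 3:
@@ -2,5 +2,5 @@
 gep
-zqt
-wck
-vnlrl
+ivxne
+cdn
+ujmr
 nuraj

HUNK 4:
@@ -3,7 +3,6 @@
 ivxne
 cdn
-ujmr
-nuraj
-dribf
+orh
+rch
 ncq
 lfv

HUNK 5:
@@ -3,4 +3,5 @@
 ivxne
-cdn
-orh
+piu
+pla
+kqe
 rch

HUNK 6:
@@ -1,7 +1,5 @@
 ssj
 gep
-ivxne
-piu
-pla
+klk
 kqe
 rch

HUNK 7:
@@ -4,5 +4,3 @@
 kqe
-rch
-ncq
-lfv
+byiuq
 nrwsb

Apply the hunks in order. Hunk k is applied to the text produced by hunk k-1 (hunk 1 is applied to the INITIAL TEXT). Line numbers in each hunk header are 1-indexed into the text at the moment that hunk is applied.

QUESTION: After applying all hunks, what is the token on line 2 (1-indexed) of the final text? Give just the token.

Hunk 1: at line 3 remove [qlr,stn] add [wck] -> 10 lines: ssj gep zqt wck vnlrl nuraj dribf epmt lfv nrwsb
Hunk 2: at line 6 remove [epmt] add [ncq] -> 10 lines: ssj gep zqt wck vnlrl nuraj dribf ncq lfv nrwsb
Hunk 3: at line 2 remove [zqt,wck,vnlrl] add [ivxne,cdn,ujmr] -> 10 lines: ssj gep ivxne cdn ujmr nuraj dribf ncq lfv nrwsb
Hunk 4: at line 3 remove [ujmr,nuraj,dribf] add [orh,rch] -> 9 lines: ssj gep ivxne cdn orh rch ncq lfv nrwsb
Hunk 5: at line 3 remove [cdn,orh] add [piu,pla,kqe] -> 10 lines: ssj gep ivxne piu pla kqe rch ncq lfv nrwsb
Hunk 6: at line 1 remove [ivxne,piu,pla] add [klk] -> 8 lines: ssj gep klk kqe rch ncq lfv nrwsb
Hunk 7: at line 4 remove [rch,ncq,lfv] add [byiuq] -> 6 lines: ssj gep klk kqe byiuq nrwsb
Final line 2: gep

Answer: gep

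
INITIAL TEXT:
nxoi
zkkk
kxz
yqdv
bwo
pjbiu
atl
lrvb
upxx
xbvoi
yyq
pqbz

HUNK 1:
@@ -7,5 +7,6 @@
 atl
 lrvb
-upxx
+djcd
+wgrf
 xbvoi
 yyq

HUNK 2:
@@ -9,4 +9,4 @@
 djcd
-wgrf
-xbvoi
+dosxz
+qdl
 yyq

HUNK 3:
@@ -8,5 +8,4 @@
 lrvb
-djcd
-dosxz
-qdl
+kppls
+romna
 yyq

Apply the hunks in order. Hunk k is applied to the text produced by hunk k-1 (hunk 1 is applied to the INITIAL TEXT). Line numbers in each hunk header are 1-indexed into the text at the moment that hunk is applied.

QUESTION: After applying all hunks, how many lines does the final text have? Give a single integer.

Answer: 12

Derivation:
Hunk 1: at line 7 remove [upxx] add [djcd,wgrf] -> 13 lines: nxoi zkkk kxz yqdv bwo pjbiu atl lrvb djcd wgrf xbvoi yyq pqbz
Hunk 2: at line 9 remove [wgrf,xbvoi] add [dosxz,qdl] -> 13 lines: nxoi zkkk kxz yqdv bwo pjbiu atl lrvb djcd dosxz qdl yyq pqbz
Hunk 3: at line 8 remove [djcd,dosxz,qdl] add [kppls,romna] -> 12 lines: nxoi zkkk kxz yqdv bwo pjbiu atl lrvb kppls romna yyq pqbz
Final line count: 12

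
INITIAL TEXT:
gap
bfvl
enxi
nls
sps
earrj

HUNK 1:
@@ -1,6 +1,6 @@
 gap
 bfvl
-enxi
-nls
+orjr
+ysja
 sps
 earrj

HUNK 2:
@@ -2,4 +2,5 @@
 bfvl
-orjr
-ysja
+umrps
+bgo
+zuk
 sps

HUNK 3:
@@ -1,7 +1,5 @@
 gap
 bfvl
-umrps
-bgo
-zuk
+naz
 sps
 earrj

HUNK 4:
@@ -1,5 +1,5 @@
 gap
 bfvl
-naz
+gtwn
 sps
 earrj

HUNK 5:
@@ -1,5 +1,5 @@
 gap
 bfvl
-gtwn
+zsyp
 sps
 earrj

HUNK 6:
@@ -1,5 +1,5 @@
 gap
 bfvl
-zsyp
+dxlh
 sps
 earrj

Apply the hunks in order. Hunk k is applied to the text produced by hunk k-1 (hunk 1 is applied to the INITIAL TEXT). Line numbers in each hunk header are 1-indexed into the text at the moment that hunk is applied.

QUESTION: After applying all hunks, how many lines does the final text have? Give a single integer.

Hunk 1: at line 1 remove [enxi,nls] add [orjr,ysja] -> 6 lines: gap bfvl orjr ysja sps earrj
Hunk 2: at line 2 remove [orjr,ysja] add [umrps,bgo,zuk] -> 7 lines: gap bfvl umrps bgo zuk sps earrj
Hunk 3: at line 1 remove [umrps,bgo,zuk] add [naz] -> 5 lines: gap bfvl naz sps earrj
Hunk 4: at line 1 remove [naz] add [gtwn] -> 5 lines: gap bfvl gtwn sps earrj
Hunk 5: at line 1 remove [gtwn] add [zsyp] -> 5 lines: gap bfvl zsyp sps earrj
Hunk 6: at line 1 remove [zsyp] add [dxlh] -> 5 lines: gap bfvl dxlh sps earrj
Final line count: 5

Answer: 5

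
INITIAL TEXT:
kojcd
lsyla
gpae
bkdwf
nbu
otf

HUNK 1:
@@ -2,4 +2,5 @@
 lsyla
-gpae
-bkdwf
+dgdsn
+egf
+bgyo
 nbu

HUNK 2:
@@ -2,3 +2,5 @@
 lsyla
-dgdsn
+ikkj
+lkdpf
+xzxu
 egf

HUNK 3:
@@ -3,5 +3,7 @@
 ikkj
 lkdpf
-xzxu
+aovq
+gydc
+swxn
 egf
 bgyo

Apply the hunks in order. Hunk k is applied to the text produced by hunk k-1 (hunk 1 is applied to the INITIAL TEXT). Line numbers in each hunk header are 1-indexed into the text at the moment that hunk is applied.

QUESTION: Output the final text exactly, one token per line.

Hunk 1: at line 2 remove [gpae,bkdwf] add [dgdsn,egf,bgyo] -> 7 lines: kojcd lsyla dgdsn egf bgyo nbu otf
Hunk 2: at line 2 remove [dgdsn] add [ikkj,lkdpf,xzxu] -> 9 lines: kojcd lsyla ikkj lkdpf xzxu egf bgyo nbu otf
Hunk 3: at line 3 remove [xzxu] add [aovq,gydc,swxn] -> 11 lines: kojcd lsyla ikkj lkdpf aovq gydc swxn egf bgyo nbu otf

Answer: kojcd
lsyla
ikkj
lkdpf
aovq
gydc
swxn
egf
bgyo
nbu
otf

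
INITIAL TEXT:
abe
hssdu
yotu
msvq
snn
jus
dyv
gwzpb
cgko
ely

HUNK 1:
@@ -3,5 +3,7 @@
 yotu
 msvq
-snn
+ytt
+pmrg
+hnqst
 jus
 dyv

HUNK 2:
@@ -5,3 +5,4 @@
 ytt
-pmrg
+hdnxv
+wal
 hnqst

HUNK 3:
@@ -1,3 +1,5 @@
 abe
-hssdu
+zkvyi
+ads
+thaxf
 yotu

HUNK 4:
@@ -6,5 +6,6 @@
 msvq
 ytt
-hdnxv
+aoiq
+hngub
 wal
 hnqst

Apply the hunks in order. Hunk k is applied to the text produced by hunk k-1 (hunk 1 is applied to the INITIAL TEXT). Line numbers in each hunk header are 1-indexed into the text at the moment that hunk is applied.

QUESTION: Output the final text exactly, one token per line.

Answer: abe
zkvyi
ads
thaxf
yotu
msvq
ytt
aoiq
hngub
wal
hnqst
jus
dyv
gwzpb
cgko
ely

Derivation:
Hunk 1: at line 3 remove [snn] add [ytt,pmrg,hnqst] -> 12 lines: abe hssdu yotu msvq ytt pmrg hnqst jus dyv gwzpb cgko ely
Hunk 2: at line 5 remove [pmrg] add [hdnxv,wal] -> 13 lines: abe hssdu yotu msvq ytt hdnxv wal hnqst jus dyv gwzpb cgko ely
Hunk 3: at line 1 remove [hssdu] add [zkvyi,ads,thaxf] -> 15 lines: abe zkvyi ads thaxf yotu msvq ytt hdnxv wal hnqst jus dyv gwzpb cgko ely
Hunk 4: at line 6 remove [hdnxv] add [aoiq,hngub] -> 16 lines: abe zkvyi ads thaxf yotu msvq ytt aoiq hngub wal hnqst jus dyv gwzpb cgko ely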